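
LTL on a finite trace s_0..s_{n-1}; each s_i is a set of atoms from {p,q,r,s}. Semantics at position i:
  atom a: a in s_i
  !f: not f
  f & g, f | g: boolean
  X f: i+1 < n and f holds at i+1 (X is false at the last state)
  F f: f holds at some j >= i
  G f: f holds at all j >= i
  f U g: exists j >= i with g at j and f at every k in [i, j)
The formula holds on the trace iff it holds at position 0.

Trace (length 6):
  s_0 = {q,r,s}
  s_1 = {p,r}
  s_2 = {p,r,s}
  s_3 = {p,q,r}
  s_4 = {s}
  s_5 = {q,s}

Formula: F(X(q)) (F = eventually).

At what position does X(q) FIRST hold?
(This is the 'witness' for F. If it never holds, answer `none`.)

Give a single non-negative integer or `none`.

s_0={q,r,s}: X(q)=False q=True
s_1={p,r}: X(q)=False q=False
s_2={p,r,s}: X(q)=True q=False
s_3={p,q,r}: X(q)=False q=True
s_4={s}: X(q)=True q=False
s_5={q,s}: X(q)=False q=True
F(X(q)) holds; first witness at position 2.

Answer: 2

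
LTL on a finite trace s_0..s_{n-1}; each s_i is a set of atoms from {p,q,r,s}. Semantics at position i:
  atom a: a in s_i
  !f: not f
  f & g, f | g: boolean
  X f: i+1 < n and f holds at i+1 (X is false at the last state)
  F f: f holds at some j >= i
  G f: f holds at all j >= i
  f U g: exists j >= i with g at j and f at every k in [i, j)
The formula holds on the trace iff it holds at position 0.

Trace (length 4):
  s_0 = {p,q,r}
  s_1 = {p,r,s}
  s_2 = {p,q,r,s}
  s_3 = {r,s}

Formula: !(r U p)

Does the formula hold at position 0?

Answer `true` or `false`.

s_0={p,q,r}: !(r U p)=False (r U p)=True r=True p=True
s_1={p,r,s}: !(r U p)=False (r U p)=True r=True p=True
s_2={p,q,r,s}: !(r U p)=False (r U p)=True r=True p=True
s_3={r,s}: !(r U p)=True (r U p)=False r=True p=False

Answer: false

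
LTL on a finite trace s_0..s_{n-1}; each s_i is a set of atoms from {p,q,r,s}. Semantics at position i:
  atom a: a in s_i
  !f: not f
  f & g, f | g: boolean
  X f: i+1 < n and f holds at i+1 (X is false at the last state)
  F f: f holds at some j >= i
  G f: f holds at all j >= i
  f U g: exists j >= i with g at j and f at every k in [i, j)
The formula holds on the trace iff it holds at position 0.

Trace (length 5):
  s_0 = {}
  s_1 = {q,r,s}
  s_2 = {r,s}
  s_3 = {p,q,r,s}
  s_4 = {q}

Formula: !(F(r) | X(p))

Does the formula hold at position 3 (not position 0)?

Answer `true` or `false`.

Answer: false

Derivation:
s_0={}: !(F(r) | X(p))=False (F(r) | X(p))=True F(r)=True r=False X(p)=False p=False
s_1={q,r,s}: !(F(r) | X(p))=False (F(r) | X(p))=True F(r)=True r=True X(p)=False p=False
s_2={r,s}: !(F(r) | X(p))=False (F(r) | X(p))=True F(r)=True r=True X(p)=True p=False
s_3={p,q,r,s}: !(F(r) | X(p))=False (F(r) | X(p))=True F(r)=True r=True X(p)=False p=True
s_4={q}: !(F(r) | X(p))=True (F(r) | X(p))=False F(r)=False r=False X(p)=False p=False
Evaluating at position 3: result = False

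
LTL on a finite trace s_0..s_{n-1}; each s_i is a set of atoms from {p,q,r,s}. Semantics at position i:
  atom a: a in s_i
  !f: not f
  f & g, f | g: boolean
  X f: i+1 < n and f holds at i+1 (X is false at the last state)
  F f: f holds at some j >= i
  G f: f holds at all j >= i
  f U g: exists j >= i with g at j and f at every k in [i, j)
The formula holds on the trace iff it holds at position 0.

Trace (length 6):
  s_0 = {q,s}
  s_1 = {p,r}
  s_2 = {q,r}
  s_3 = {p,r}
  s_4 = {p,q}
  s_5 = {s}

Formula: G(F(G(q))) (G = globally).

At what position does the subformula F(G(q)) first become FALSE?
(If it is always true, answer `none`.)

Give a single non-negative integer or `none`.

Answer: 0

Derivation:
s_0={q,s}: F(G(q))=False G(q)=False q=True
s_1={p,r}: F(G(q))=False G(q)=False q=False
s_2={q,r}: F(G(q))=False G(q)=False q=True
s_3={p,r}: F(G(q))=False G(q)=False q=False
s_4={p,q}: F(G(q))=False G(q)=False q=True
s_5={s}: F(G(q))=False G(q)=False q=False
G(F(G(q))) holds globally = False
First violation at position 0.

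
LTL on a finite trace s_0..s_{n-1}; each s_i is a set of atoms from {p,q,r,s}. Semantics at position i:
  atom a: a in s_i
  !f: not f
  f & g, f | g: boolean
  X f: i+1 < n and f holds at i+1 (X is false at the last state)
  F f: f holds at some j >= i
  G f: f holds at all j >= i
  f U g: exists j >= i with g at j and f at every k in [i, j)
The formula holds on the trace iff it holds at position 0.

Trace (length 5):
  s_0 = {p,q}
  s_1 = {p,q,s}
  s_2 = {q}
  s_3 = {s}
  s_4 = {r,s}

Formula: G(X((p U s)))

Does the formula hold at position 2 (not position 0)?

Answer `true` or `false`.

Answer: false

Derivation:
s_0={p,q}: G(X((p U s)))=False X((p U s))=True (p U s)=True p=True s=False
s_1={p,q,s}: G(X((p U s)))=False X((p U s))=False (p U s)=True p=True s=True
s_2={q}: G(X((p U s)))=False X((p U s))=True (p U s)=False p=False s=False
s_3={s}: G(X((p U s)))=False X((p U s))=True (p U s)=True p=False s=True
s_4={r,s}: G(X((p U s)))=False X((p U s))=False (p U s)=True p=False s=True
Evaluating at position 2: result = False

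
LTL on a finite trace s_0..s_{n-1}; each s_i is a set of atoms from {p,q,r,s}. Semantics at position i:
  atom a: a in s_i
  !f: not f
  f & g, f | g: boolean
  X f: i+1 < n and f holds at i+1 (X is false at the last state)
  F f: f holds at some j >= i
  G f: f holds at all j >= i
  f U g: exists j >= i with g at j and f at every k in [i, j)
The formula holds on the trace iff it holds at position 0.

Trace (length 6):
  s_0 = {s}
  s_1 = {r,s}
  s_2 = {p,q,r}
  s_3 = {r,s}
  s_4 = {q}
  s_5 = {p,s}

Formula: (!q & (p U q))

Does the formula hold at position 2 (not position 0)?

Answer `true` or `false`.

s_0={s}: (!q & (p U q))=False !q=True q=False (p U q)=False p=False
s_1={r,s}: (!q & (p U q))=False !q=True q=False (p U q)=False p=False
s_2={p,q,r}: (!q & (p U q))=False !q=False q=True (p U q)=True p=True
s_3={r,s}: (!q & (p U q))=False !q=True q=False (p U q)=False p=False
s_4={q}: (!q & (p U q))=False !q=False q=True (p U q)=True p=False
s_5={p,s}: (!q & (p U q))=False !q=True q=False (p U q)=False p=True
Evaluating at position 2: result = False

Answer: false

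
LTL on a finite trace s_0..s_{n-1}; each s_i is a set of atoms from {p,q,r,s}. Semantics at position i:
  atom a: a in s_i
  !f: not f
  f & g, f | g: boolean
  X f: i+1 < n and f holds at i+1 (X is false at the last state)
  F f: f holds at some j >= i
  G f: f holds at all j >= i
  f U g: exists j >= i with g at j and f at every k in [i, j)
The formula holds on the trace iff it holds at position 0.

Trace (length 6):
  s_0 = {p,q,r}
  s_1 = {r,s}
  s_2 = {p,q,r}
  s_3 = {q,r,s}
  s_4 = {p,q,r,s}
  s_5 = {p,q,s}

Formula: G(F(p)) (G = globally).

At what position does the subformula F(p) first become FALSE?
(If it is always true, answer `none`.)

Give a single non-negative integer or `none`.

s_0={p,q,r}: F(p)=True p=True
s_1={r,s}: F(p)=True p=False
s_2={p,q,r}: F(p)=True p=True
s_3={q,r,s}: F(p)=True p=False
s_4={p,q,r,s}: F(p)=True p=True
s_5={p,q,s}: F(p)=True p=True
G(F(p)) holds globally = True
No violation — formula holds at every position.

Answer: none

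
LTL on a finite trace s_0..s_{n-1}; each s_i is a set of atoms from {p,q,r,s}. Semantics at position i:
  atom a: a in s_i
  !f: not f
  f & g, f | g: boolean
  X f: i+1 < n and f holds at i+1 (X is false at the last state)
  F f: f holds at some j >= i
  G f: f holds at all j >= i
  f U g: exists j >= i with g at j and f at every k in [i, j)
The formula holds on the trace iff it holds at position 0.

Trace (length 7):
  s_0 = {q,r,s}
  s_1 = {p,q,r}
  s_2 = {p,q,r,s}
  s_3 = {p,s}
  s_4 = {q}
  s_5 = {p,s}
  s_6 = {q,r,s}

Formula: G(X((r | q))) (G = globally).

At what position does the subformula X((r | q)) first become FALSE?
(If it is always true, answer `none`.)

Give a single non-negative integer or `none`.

Answer: 2

Derivation:
s_0={q,r,s}: X((r | q))=True (r | q)=True r=True q=True
s_1={p,q,r}: X((r | q))=True (r | q)=True r=True q=True
s_2={p,q,r,s}: X((r | q))=False (r | q)=True r=True q=True
s_3={p,s}: X((r | q))=True (r | q)=False r=False q=False
s_4={q}: X((r | q))=False (r | q)=True r=False q=True
s_5={p,s}: X((r | q))=True (r | q)=False r=False q=False
s_6={q,r,s}: X((r | q))=False (r | q)=True r=True q=True
G(X((r | q))) holds globally = False
First violation at position 2.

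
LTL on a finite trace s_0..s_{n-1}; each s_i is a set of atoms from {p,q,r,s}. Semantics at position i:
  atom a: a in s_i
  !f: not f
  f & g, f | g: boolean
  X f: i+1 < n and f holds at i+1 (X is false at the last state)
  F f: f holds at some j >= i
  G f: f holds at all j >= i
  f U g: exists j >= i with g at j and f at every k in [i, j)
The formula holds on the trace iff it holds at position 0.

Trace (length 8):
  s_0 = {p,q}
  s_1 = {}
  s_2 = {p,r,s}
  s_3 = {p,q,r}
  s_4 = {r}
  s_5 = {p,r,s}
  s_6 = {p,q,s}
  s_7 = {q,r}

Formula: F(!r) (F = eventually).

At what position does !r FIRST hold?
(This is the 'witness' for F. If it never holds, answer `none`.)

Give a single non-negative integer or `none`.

Answer: 0

Derivation:
s_0={p,q}: !r=True r=False
s_1={}: !r=True r=False
s_2={p,r,s}: !r=False r=True
s_3={p,q,r}: !r=False r=True
s_4={r}: !r=False r=True
s_5={p,r,s}: !r=False r=True
s_6={p,q,s}: !r=True r=False
s_7={q,r}: !r=False r=True
F(!r) holds; first witness at position 0.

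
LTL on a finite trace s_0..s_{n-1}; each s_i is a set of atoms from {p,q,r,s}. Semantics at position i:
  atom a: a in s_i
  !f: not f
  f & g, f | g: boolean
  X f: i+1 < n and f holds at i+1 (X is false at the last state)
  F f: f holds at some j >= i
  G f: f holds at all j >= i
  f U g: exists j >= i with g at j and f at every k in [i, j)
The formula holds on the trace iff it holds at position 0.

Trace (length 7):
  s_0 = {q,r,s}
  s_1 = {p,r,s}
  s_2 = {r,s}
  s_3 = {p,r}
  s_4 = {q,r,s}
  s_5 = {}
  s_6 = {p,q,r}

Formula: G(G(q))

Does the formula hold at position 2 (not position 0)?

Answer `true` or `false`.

s_0={q,r,s}: G(G(q))=False G(q)=False q=True
s_1={p,r,s}: G(G(q))=False G(q)=False q=False
s_2={r,s}: G(G(q))=False G(q)=False q=False
s_3={p,r}: G(G(q))=False G(q)=False q=False
s_4={q,r,s}: G(G(q))=False G(q)=False q=True
s_5={}: G(G(q))=False G(q)=False q=False
s_6={p,q,r}: G(G(q))=True G(q)=True q=True
Evaluating at position 2: result = False

Answer: false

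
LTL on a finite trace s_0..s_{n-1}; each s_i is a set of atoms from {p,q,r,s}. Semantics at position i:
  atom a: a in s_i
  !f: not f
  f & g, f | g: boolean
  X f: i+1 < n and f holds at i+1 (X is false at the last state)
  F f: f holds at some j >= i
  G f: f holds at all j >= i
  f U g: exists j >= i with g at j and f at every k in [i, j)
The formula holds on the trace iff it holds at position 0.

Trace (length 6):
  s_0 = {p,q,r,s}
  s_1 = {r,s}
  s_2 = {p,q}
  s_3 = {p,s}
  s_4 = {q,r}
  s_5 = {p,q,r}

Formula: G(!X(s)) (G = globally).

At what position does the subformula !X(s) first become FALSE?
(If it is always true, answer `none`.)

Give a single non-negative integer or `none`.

Answer: 0

Derivation:
s_0={p,q,r,s}: !X(s)=False X(s)=True s=True
s_1={r,s}: !X(s)=True X(s)=False s=True
s_2={p,q}: !X(s)=False X(s)=True s=False
s_3={p,s}: !X(s)=True X(s)=False s=True
s_4={q,r}: !X(s)=True X(s)=False s=False
s_5={p,q,r}: !X(s)=True X(s)=False s=False
G(!X(s)) holds globally = False
First violation at position 0.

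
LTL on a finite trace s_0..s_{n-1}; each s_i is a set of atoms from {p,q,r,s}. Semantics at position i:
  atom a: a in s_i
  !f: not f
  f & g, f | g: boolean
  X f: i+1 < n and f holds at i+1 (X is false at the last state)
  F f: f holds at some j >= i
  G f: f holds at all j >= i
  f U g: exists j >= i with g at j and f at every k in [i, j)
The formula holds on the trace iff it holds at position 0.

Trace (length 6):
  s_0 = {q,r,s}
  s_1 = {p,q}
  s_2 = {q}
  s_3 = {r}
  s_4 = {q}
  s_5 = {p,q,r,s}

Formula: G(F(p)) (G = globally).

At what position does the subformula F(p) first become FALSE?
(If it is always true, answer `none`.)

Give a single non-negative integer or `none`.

s_0={q,r,s}: F(p)=True p=False
s_1={p,q}: F(p)=True p=True
s_2={q}: F(p)=True p=False
s_3={r}: F(p)=True p=False
s_4={q}: F(p)=True p=False
s_5={p,q,r,s}: F(p)=True p=True
G(F(p)) holds globally = True
No violation — formula holds at every position.

Answer: none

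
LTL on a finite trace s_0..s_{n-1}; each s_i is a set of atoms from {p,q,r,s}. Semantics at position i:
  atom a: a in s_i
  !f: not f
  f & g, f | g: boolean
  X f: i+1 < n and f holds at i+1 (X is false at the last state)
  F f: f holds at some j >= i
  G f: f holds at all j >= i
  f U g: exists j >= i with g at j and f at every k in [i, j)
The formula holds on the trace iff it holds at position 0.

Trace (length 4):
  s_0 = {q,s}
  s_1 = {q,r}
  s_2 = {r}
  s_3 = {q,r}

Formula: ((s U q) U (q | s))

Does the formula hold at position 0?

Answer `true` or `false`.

Answer: true

Derivation:
s_0={q,s}: ((s U q) U (q | s))=True (s U q)=True s=True q=True (q | s)=True
s_1={q,r}: ((s U q) U (q | s))=True (s U q)=True s=False q=True (q | s)=True
s_2={r}: ((s U q) U (q | s))=False (s U q)=False s=False q=False (q | s)=False
s_3={q,r}: ((s U q) U (q | s))=True (s U q)=True s=False q=True (q | s)=True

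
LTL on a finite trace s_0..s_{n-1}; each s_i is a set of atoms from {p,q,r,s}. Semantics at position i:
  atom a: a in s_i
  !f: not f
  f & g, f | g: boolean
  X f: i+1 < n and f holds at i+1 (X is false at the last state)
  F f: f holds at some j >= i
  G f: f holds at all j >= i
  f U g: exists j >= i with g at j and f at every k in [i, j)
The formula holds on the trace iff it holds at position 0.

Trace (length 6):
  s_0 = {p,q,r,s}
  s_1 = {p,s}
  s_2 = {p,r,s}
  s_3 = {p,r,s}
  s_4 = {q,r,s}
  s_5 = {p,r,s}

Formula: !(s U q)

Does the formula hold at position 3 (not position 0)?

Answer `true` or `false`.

s_0={p,q,r,s}: !(s U q)=False (s U q)=True s=True q=True
s_1={p,s}: !(s U q)=False (s U q)=True s=True q=False
s_2={p,r,s}: !(s U q)=False (s U q)=True s=True q=False
s_3={p,r,s}: !(s U q)=False (s U q)=True s=True q=False
s_4={q,r,s}: !(s U q)=False (s U q)=True s=True q=True
s_5={p,r,s}: !(s U q)=True (s U q)=False s=True q=False
Evaluating at position 3: result = False

Answer: false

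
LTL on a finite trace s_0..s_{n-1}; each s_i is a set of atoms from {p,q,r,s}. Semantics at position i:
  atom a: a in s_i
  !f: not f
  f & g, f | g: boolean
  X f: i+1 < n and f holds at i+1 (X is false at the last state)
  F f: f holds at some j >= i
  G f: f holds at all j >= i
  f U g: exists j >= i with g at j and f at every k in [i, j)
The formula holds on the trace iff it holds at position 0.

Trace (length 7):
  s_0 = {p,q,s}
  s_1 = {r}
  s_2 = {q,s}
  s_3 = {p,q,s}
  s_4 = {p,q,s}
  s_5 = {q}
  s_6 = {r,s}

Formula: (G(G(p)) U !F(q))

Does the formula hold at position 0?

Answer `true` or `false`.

s_0={p,q,s}: (G(G(p)) U !F(q))=False G(G(p))=False G(p)=False p=True !F(q)=False F(q)=True q=True
s_1={r}: (G(G(p)) U !F(q))=False G(G(p))=False G(p)=False p=False !F(q)=False F(q)=True q=False
s_2={q,s}: (G(G(p)) U !F(q))=False G(G(p))=False G(p)=False p=False !F(q)=False F(q)=True q=True
s_3={p,q,s}: (G(G(p)) U !F(q))=False G(G(p))=False G(p)=False p=True !F(q)=False F(q)=True q=True
s_4={p,q,s}: (G(G(p)) U !F(q))=False G(G(p))=False G(p)=False p=True !F(q)=False F(q)=True q=True
s_5={q}: (G(G(p)) U !F(q))=False G(G(p))=False G(p)=False p=False !F(q)=False F(q)=True q=True
s_6={r,s}: (G(G(p)) U !F(q))=True G(G(p))=False G(p)=False p=False !F(q)=True F(q)=False q=False

Answer: false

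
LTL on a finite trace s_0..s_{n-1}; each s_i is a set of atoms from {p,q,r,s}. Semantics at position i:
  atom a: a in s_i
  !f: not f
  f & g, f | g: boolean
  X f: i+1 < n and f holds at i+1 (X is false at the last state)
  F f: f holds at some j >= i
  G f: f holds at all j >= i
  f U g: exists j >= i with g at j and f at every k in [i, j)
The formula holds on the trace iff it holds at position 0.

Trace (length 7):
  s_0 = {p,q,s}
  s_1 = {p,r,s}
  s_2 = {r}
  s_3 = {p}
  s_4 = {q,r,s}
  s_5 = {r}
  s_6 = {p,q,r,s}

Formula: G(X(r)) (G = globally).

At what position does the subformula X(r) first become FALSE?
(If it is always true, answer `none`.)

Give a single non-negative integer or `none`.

Answer: 2

Derivation:
s_0={p,q,s}: X(r)=True r=False
s_1={p,r,s}: X(r)=True r=True
s_2={r}: X(r)=False r=True
s_3={p}: X(r)=True r=False
s_4={q,r,s}: X(r)=True r=True
s_5={r}: X(r)=True r=True
s_6={p,q,r,s}: X(r)=False r=True
G(X(r)) holds globally = False
First violation at position 2.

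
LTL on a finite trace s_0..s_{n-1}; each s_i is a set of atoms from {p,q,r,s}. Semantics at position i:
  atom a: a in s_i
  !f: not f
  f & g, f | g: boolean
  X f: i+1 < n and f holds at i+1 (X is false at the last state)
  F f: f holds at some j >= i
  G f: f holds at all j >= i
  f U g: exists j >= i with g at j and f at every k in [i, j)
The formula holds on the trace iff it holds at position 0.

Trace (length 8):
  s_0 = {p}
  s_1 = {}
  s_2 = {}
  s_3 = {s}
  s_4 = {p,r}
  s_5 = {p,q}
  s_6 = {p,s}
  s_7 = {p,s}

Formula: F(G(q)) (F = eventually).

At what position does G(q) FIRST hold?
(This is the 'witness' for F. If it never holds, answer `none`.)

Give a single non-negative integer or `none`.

Answer: none

Derivation:
s_0={p}: G(q)=False q=False
s_1={}: G(q)=False q=False
s_2={}: G(q)=False q=False
s_3={s}: G(q)=False q=False
s_4={p,r}: G(q)=False q=False
s_5={p,q}: G(q)=False q=True
s_6={p,s}: G(q)=False q=False
s_7={p,s}: G(q)=False q=False
F(G(q)) does not hold (no witness exists).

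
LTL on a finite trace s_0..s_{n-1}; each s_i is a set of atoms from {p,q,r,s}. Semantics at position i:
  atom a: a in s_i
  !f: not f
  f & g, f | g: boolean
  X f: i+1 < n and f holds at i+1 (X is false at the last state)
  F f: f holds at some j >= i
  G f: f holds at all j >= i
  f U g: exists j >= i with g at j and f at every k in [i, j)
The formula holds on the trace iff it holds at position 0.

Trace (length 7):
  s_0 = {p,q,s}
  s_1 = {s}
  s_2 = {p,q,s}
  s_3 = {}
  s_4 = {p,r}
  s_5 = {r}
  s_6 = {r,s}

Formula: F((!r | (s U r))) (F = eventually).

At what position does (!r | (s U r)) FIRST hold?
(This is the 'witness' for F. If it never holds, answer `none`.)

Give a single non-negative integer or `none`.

Answer: 0

Derivation:
s_0={p,q,s}: (!r | (s U r))=True !r=True r=False (s U r)=False s=True
s_1={s}: (!r | (s U r))=True !r=True r=False (s U r)=False s=True
s_2={p,q,s}: (!r | (s U r))=True !r=True r=False (s U r)=False s=True
s_3={}: (!r | (s U r))=True !r=True r=False (s U r)=False s=False
s_4={p,r}: (!r | (s U r))=True !r=False r=True (s U r)=True s=False
s_5={r}: (!r | (s U r))=True !r=False r=True (s U r)=True s=False
s_6={r,s}: (!r | (s U r))=True !r=False r=True (s U r)=True s=True
F((!r | (s U r))) holds; first witness at position 0.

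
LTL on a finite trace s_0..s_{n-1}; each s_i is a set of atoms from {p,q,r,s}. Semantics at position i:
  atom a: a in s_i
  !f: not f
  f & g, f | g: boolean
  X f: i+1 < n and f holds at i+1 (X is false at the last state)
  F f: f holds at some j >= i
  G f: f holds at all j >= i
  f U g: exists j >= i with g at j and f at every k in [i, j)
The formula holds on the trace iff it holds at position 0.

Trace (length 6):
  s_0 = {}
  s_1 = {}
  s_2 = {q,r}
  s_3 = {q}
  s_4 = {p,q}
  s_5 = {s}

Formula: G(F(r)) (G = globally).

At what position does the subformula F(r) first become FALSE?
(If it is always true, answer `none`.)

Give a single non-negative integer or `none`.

s_0={}: F(r)=True r=False
s_1={}: F(r)=True r=False
s_2={q,r}: F(r)=True r=True
s_3={q}: F(r)=False r=False
s_4={p,q}: F(r)=False r=False
s_5={s}: F(r)=False r=False
G(F(r)) holds globally = False
First violation at position 3.

Answer: 3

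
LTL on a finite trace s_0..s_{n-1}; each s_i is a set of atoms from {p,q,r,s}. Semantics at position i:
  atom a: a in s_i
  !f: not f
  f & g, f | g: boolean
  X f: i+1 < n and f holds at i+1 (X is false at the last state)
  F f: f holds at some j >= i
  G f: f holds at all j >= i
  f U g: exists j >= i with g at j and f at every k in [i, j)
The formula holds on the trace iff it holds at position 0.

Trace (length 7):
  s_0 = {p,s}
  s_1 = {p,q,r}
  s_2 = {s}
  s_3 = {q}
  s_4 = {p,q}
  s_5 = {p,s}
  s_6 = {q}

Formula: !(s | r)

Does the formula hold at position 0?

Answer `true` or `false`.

Answer: false

Derivation:
s_0={p,s}: !(s | r)=False (s | r)=True s=True r=False
s_1={p,q,r}: !(s | r)=False (s | r)=True s=False r=True
s_2={s}: !(s | r)=False (s | r)=True s=True r=False
s_3={q}: !(s | r)=True (s | r)=False s=False r=False
s_4={p,q}: !(s | r)=True (s | r)=False s=False r=False
s_5={p,s}: !(s | r)=False (s | r)=True s=True r=False
s_6={q}: !(s | r)=True (s | r)=False s=False r=False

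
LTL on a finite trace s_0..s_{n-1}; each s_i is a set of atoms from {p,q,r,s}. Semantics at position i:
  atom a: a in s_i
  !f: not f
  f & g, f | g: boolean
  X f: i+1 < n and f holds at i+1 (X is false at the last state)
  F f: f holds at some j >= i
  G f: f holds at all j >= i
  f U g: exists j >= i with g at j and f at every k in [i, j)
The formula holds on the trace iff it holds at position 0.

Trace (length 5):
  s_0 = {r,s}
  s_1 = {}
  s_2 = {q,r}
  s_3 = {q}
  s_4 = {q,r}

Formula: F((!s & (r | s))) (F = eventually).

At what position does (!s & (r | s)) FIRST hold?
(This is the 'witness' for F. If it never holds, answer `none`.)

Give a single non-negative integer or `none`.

s_0={r,s}: (!s & (r | s))=False !s=False s=True (r | s)=True r=True
s_1={}: (!s & (r | s))=False !s=True s=False (r | s)=False r=False
s_2={q,r}: (!s & (r | s))=True !s=True s=False (r | s)=True r=True
s_3={q}: (!s & (r | s))=False !s=True s=False (r | s)=False r=False
s_4={q,r}: (!s & (r | s))=True !s=True s=False (r | s)=True r=True
F((!s & (r | s))) holds; first witness at position 2.

Answer: 2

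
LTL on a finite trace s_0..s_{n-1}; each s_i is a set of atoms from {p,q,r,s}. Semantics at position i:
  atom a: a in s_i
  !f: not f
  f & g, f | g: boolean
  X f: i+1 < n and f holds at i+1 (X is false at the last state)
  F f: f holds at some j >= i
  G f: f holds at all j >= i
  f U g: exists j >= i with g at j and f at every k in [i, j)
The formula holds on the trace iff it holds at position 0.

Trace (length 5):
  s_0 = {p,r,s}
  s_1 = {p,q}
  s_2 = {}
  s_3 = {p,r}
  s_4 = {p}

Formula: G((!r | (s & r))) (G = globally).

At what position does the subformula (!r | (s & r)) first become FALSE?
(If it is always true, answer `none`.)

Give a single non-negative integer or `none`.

s_0={p,r,s}: (!r | (s & r))=True !r=False r=True (s & r)=True s=True
s_1={p,q}: (!r | (s & r))=True !r=True r=False (s & r)=False s=False
s_2={}: (!r | (s & r))=True !r=True r=False (s & r)=False s=False
s_3={p,r}: (!r | (s & r))=False !r=False r=True (s & r)=False s=False
s_4={p}: (!r | (s & r))=True !r=True r=False (s & r)=False s=False
G((!r | (s & r))) holds globally = False
First violation at position 3.

Answer: 3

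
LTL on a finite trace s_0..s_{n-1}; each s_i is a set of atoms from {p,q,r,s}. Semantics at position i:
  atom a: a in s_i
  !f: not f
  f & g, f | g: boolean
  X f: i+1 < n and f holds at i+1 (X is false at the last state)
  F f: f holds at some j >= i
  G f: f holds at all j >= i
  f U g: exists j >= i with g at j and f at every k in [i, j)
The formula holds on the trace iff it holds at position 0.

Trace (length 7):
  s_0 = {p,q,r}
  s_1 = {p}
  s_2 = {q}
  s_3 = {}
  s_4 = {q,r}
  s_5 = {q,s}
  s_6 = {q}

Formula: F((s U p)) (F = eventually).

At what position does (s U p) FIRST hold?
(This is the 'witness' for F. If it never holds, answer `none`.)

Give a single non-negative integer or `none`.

s_0={p,q,r}: (s U p)=True s=False p=True
s_1={p}: (s U p)=True s=False p=True
s_2={q}: (s U p)=False s=False p=False
s_3={}: (s U p)=False s=False p=False
s_4={q,r}: (s U p)=False s=False p=False
s_5={q,s}: (s U p)=False s=True p=False
s_6={q}: (s U p)=False s=False p=False
F((s U p)) holds; first witness at position 0.

Answer: 0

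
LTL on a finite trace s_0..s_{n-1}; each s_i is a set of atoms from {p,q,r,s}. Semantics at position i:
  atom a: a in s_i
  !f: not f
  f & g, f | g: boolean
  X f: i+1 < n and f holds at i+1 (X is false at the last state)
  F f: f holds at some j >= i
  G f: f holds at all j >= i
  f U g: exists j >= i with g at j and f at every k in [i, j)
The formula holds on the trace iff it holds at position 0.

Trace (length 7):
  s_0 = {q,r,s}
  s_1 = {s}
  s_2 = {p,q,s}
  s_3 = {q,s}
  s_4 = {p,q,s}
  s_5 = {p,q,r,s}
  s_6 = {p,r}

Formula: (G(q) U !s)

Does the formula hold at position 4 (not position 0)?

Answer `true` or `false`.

Answer: false

Derivation:
s_0={q,r,s}: (G(q) U !s)=False G(q)=False q=True !s=False s=True
s_1={s}: (G(q) U !s)=False G(q)=False q=False !s=False s=True
s_2={p,q,s}: (G(q) U !s)=False G(q)=False q=True !s=False s=True
s_3={q,s}: (G(q) U !s)=False G(q)=False q=True !s=False s=True
s_4={p,q,s}: (G(q) U !s)=False G(q)=False q=True !s=False s=True
s_5={p,q,r,s}: (G(q) U !s)=False G(q)=False q=True !s=False s=True
s_6={p,r}: (G(q) U !s)=True G(q)=False q=False !s=True s=False
Evaluating at position 4: result = False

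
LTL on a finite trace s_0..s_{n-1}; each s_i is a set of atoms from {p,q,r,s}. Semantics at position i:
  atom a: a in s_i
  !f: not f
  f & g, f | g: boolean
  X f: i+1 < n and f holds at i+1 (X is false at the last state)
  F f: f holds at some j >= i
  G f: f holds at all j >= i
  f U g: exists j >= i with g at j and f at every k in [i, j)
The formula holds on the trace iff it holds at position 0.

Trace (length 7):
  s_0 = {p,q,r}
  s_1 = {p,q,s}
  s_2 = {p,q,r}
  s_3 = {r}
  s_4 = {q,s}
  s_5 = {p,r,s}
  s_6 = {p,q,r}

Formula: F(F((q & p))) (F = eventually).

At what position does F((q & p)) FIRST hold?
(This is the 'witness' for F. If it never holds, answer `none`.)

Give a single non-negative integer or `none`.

s_0={p,q,r}: F((q & p))=True (q & p)=True q=True p=True
s_1={p,q,s}: F((q & p))=True (q & p)=True q=True p=True
s_2={p,q,r}: F((q & p))=True (q & p)=True q=True p=True
s_3={r}: F((q & p))=True (q & p)=False q=False p=False
s_4={q,s}: F((q & p))=True (q & p)=False q=True p=False
s_5={p,r,s}: F((q & p))=True (q & p)=False q=False p=True
s_6={p,q,r}: F((q & p))=True (q & p)=True q=True p=True
F(F((q & p))) holds; first witness at position 0.

Answer: 0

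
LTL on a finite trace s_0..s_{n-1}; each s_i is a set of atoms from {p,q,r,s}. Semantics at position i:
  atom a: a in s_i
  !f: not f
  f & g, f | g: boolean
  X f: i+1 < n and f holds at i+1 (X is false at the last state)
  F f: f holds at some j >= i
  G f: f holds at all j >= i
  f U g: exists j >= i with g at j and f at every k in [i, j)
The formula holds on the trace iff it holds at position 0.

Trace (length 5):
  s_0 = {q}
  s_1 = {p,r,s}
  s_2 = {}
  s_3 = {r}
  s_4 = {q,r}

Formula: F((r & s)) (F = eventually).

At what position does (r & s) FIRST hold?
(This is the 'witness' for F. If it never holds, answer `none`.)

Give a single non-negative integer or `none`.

Answer: 1

Derivation:
s_0={q}: (r & s)=False r=False s=False
s_1={p,r,s}: (r & s)=True r=True s=True
s_2={}: (r & s)=False r=False s=False
s_3={r}: (r & s)=False r=True s=False
s_4={q,r}: (r & s)=False r=True s=False
F((r & s)) holds; first witness at position 1.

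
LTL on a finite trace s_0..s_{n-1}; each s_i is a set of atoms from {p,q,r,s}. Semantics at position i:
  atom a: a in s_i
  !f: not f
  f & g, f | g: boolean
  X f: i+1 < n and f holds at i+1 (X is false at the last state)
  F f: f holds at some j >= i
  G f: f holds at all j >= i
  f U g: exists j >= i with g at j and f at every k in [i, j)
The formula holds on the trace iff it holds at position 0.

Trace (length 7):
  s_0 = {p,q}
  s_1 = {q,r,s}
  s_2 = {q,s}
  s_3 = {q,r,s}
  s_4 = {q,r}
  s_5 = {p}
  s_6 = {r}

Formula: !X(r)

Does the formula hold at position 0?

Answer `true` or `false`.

Answer: false

Derivation:
s_0={p,q}: !X(r)=False X(r)=True r=False
s_1={q,r,s}: !X(r)=True X(r)=False r=True
s_2={q,s}: !X(r)=False X(r)=True r=False
s_3={q,r,s}: !X(r)=False X(r)=True r=True
s_4={q,r}: !X(r)=True X(r)=False r=True
s_5={p}: !X(r)=False X(r)=True r=False
s_6={r}: !X(r)=True X(r)=False r=True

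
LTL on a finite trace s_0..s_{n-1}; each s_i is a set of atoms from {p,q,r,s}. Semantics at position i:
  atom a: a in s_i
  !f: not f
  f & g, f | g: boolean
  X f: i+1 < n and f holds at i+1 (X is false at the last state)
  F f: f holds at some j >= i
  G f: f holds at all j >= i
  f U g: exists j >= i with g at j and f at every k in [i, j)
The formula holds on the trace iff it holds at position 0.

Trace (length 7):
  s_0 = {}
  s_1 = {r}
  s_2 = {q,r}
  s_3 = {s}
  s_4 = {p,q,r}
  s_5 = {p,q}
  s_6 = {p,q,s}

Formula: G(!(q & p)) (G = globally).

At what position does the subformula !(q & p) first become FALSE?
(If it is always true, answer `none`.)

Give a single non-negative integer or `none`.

Answer: 4

Derivation:
s_0={}: !(q & p)=True (q & p)=False q=False p=False
s_1={r}: !(q & p)=True (q & p)=False q=False p=False
s_2={q,r}: !(q & p)=True (q & p)=False q=True p=False
s_3={s}: !(q & p)=True (q & p)=False q=False p=False
s_4={p,q,r}: !(q & p)=False (q & p)=True q=True p=True
s_5={p,q}: !(q & p)=False (q & p)=True q=True p=True
s_6={p,q,s}: !(q & p)=False (q & p)=True q=True p=True
G(!(q & p)) holds globally = False
First violation at position 4.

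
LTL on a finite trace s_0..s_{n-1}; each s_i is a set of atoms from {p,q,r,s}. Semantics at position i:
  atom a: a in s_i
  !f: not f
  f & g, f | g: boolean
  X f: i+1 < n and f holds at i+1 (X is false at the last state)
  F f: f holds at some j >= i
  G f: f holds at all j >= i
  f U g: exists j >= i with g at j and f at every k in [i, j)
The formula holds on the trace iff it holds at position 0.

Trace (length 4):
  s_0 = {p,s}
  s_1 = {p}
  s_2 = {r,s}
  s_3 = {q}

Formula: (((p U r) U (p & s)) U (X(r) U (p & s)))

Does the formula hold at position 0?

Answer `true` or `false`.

s_0={p,s}: (((p U r) U (p & s)) U (X(r) U (p & s)))=True ((p U r) U (p & s))=True (p U r)=True p=True r=False (p & s)=True s=True (X(r) U (p & s))=True X(r)=False
s_1={p}: (((p U r) U (p & s)) U (X(r) U (p & s)))=False ((p U r) U (p & s))=False (p U r)=True p=True r=False (p & s)=False s=False (X(r) U (p & s))=False X(r)=True
s_2={r,s}: (((p U r) U (p & s)) U (X(r) U (p & s)))=False ((p U r) U (p & s))=False (p U r)=True p=False r=True (p & s)=False s=True (X(r) U (p & s))=False X(r)=False
s_3={q}: (((p U r) U (p & s)) U (X(r) U (p & s)))=False ((p U r) U (p & s))=False (p U r)=False p=False r=False (p & s)=False s=False (X(r) U (p & s))=False X(r)=False

Answer: true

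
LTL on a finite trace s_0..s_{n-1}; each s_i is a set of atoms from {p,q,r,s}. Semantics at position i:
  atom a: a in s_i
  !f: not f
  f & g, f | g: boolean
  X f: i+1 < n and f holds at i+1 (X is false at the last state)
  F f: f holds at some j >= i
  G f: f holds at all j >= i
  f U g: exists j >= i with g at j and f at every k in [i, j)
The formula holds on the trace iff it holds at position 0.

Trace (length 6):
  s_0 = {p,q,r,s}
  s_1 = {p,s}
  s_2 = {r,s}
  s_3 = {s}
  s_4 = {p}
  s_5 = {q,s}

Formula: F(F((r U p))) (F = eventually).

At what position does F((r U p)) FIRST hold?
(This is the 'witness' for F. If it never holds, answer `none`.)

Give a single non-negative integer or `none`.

s_0={p,q,r,s}: F((r U p))=True (r U p)=True r=True p=True
s_1={p,s}: F((r U p))=True (r U p)=True r=False p=True
s_2={r,s}: F((r U p))=True (r U p)=False r=True p=False
s_3={s}: F((r U p))=True (r U p)=False r=False p=False
s_4={p}: F((r U p))=True (r U p)=True r=False p=True
s_5={q,s}: F((r U p))=False (r U p)=False r=False p=False
F(F((r U p))) holds; first witness at position 0.

Answer: 0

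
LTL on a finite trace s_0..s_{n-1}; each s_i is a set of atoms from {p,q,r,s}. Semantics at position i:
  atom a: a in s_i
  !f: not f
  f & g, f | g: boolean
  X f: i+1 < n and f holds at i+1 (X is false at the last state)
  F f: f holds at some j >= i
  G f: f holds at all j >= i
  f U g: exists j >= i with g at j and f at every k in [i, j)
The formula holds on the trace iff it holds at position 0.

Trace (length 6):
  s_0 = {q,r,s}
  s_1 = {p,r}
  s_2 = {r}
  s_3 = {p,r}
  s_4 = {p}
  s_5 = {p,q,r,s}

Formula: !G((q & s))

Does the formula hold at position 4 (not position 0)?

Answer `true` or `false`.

Answer: true

Derivation:
s_0={q,r,s}: !G((q & s))=True G((q & s))=False (q & s)=True q=True s=True
s_1={p,r}: !G((q & s))=True G((q & s))=False (q & s)=False q=False s=False
s_2={r}: !G((q & s))=True G((q & s))=False (q & s)=False q=False s=False
s_3={p,r}: !G((q & s))=True G((q & s))=False (q & s)=False q=False s=False
s_4={p}: !G((q & s))=True G((q & s))=False (q & s)=False q=False s=False
s_5={p,q,r,s}: !G((q & s))=False G((q & s))=True (q & s)=True q=True s=True
Evaluating at position 4: result = True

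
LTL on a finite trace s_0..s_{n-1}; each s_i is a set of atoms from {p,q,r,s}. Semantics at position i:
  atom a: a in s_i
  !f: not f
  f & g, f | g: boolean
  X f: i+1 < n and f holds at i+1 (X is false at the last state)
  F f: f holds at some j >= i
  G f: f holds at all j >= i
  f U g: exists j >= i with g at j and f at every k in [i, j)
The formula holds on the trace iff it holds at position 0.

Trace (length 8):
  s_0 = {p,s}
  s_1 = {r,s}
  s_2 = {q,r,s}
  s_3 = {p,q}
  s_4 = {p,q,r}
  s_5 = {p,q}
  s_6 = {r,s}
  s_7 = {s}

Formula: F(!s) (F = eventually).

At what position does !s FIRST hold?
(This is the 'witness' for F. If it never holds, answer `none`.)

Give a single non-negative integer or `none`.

s_0={p,s}: !s=False s=True
s_1={r,s}: !s=False s=True
s_2={q,r,s}: !s=False s=True
s_3={p,q}: !s=True s=False
s_4={p,q,r}: !s=True s=False
s_5={p,q}: !s=True s=False
s_6={r,s}: !s=False s=True
s_7={s}: !s=False s=True
F(!s) holds; first witness at position 3.

Answer: 3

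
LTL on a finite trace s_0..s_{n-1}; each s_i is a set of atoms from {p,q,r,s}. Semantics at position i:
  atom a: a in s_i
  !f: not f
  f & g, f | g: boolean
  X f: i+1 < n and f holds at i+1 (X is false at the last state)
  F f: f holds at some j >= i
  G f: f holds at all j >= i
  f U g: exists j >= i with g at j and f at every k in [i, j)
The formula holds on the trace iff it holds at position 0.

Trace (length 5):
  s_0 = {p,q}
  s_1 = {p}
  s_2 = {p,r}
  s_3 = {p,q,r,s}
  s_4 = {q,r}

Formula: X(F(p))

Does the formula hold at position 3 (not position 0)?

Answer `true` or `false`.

s_0={p,q}: X(F(p))=True F(p)=True p=True
s_1={p}: X(F(p))=True F(p)=True p=True
s_2={p,r}: X(F(p))=True F(p)=True p=True
s_3={p,q,r,s}: X(F(p))=False F(p)=True p=True
s_4={q,r}: X(F(p))=False F(p)=False p=False
Evaluating at position 3: result = False

Answer: false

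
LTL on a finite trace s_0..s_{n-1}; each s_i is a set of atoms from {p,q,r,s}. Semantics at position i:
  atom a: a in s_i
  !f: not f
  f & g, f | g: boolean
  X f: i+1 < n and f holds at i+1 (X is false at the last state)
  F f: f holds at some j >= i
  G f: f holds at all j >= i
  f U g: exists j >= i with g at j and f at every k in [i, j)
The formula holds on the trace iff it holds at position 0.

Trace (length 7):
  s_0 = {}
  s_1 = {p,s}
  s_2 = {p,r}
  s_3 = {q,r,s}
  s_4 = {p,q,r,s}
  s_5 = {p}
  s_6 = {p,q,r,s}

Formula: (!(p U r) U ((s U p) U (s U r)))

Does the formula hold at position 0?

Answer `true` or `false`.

Answer: true

Derivation:
s_0={}: (!(p U r) U ((s U p) U (s U r)))=True !(p U r)=True (p U r)=False p=False r=False ((s U p) U (s U r))=False (s U p)=False s=False (s U r)=False
s_1={p,s}: (!(p U r) U ((s U p) U (s U r)))=True !(p U r)=False (p U r)=True p=True r=False ((s U p) U (s U r))=True (s U p)=True s=True (s U r)=True
s_2={p,r}: (!(p U r) U ((s U p) U (s U r)))=True !(p U r)=False (p U r)=True p=True r=True ((s U p) U (s U r))=True (s U p)=True s=False (s U r)=True
s_3={q,r,s}: (!(p U r) U ((s U p) U (s U r)))=True !(p U r)=False (p U r)=True p=False r=True ((s U p) U (s U r))=True (s U p)=True s=True (s U r)=True
s_4={p,q,r,s}: (!(p U r) U ((s U p) U (s U r)))=True !(p U r)=False (p U r)=True p=True r=True ((s U p) U (s U r))=True (s U p)=True s=True (s U r)=True
s_5={p}: (!(p U r) U ((s U p) U (s U r)))=True !(p U r)=False (p U r)=True p=True r=False ((s U p) U (s U r))=True (s U p)=True s=False (s U r)=False
s_6={p,q,r,s}: (!(p U r) U ((s U p) U (s U r)))=True !(p U r)=False (p U r)=True p=True r=True ((s U p) U (s U r))=True (s U p)=True s=True (s U r)=True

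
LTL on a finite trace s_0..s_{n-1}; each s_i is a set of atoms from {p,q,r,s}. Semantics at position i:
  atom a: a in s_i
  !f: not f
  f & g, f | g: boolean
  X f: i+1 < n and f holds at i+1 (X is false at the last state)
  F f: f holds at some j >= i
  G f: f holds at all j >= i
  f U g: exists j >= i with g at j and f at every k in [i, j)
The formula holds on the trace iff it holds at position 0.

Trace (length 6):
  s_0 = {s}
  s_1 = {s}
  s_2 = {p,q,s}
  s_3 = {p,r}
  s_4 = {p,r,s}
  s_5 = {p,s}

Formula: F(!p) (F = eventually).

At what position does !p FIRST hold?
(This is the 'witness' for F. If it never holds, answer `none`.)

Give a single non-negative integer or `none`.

Answer: 0

Derivation:
s_0={s}: !p=True p=False
s_1={s}: !p=True p=False
s_2={p,q,s}: !p=False p=True
s_3={p,r}: !p=False p=True
s_4={p,r,s}: !p=False p=True
s_5={p,s}: !p=False p=True
F(!p) holds; first witness at position 0.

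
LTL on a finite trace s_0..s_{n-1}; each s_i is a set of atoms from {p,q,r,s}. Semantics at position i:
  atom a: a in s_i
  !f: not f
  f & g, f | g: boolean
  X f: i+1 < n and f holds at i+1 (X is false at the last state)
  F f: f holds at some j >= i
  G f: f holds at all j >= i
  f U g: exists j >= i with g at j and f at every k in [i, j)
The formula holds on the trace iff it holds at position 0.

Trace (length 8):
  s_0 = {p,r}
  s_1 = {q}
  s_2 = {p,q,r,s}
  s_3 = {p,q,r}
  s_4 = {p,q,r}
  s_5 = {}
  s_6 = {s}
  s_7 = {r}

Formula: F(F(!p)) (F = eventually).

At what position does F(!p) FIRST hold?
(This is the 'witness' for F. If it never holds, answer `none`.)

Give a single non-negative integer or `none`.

Answer: 0

Derivation:
s_0={p,r}: F(!p)=True !p=False p=True
s_1={q}: F(!p)=True !p=True p=False
s_2={p,q,r,s}: F(!p)=True !p=False p=True
s_3={p,q,r}: F(!p)=True !p=False p=True
s_4={p,q,r}: F(!p)=True !p=False p=True
s_5={}: F(!p)=True !p=True p=False
s_6={s}: F(!p)=True !p=True p=False
s_7={r}: F(!p)=True !p=True p=False
F(F(!p)) holds; first witness at position 0.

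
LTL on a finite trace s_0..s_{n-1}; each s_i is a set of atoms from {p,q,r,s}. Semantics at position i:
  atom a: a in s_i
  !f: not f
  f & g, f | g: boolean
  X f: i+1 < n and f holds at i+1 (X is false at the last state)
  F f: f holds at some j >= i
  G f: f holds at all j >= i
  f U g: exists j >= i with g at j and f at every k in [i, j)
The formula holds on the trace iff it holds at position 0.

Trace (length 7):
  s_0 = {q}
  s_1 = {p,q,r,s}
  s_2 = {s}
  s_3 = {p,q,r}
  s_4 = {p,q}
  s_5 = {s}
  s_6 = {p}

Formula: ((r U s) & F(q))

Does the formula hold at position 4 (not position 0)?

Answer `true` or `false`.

s_0={q}: ((r U s) & F(q))=False (r U s)=False r=False s=False F(q)=True q=True
s_1={p,q,r,s}: ((r U s) & F(q))=True (r U s)=True r=True s=True F(q)=True q=True
s_2={s}: ((r U s) & F(q))=True (r U s)=True r=False s=True F(q)=True q=False
s_3={p,q,r}: ((r U s) & F(q))=False (r U s)=False r=True s=False F(q)=True q=True
s_4={p,q}: ((r U s) & F(q))=False (r U s)=False r=False s=False F(q)=True q=True
s_5={s}: ((r U s) & F(q))=False (r U s)=True r=False s=True F(q)=False q=False
s_6={p}: ((r U s) & F(q))=False (r U s)=False r=False s=False F(q)=False q=False
Evaluating at position 4: result = False

Answer: false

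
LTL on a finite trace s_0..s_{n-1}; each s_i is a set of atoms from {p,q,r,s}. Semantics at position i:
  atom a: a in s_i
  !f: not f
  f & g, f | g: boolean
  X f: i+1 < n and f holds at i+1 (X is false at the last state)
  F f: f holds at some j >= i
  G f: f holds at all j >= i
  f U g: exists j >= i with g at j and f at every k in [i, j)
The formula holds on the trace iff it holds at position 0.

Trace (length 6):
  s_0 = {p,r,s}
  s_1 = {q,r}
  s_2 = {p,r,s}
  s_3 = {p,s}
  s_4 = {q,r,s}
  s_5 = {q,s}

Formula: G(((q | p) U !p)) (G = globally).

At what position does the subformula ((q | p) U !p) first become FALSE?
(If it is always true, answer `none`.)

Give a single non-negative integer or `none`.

s_0={p,r,s}: ((q | p) U !p)=True (q | p)=True q=False p=True !p=False
s_1={q,r}: ((q | p) U !p)=True (q | p)=True q=True p=False !p=True
s_2={p,r,s}: ((q | p) U !p)=True (q | p)=True q=False p=True !p=False
s_3={p,s}: ((q | p) U !p)=True (q | p)=True q=False p=True !p=False
s_4={q,r,s}: ((q | p) U !p)=True (q | p)=True q=True p=False !p=True
s_5={q,s}: ((q | p) U !p)=True (q | p)=True q=True p=False !p=True
G(((q | p) U !p)) holds globally = True
No violation — formula holds at every position.

Answer: none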